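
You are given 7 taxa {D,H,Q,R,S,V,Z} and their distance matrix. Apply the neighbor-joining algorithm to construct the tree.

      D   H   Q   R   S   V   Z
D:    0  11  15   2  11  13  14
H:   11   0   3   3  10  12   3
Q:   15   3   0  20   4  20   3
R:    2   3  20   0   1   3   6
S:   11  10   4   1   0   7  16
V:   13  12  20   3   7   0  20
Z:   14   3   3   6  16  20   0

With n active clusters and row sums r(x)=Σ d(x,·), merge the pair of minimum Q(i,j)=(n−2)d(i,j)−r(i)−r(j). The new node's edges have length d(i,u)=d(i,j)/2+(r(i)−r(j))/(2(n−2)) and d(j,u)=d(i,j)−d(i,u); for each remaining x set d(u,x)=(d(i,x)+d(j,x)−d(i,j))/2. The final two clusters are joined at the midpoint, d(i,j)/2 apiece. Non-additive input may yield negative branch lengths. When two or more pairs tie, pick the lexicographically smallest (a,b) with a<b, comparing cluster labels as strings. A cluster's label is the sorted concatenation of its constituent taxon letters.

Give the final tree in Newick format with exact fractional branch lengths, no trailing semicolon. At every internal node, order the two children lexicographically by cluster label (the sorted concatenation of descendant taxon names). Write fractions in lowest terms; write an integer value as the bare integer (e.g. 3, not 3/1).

iteration 1: select Q,Z (d=3, Q=-112); attach at lengths (9/5, 6/5); label the merged cluster QZ
  updated: d(D,QZ)=13, d(H,QZ)=3/2, d(QZ,R)=23/2, d(QZ,S)=17/2, d(QZ,V)=37/2
iteration 2: select H,QZ (d=3/2, Q=-169/2); attach at lengths (-19/16, 43/16); label the merged cluster HQZ
  updated: d(D,HQZ)=45/4, d(HQZ,R)=13/2, d(HQZ,S)=17/2, d(HQZ,V)=29/2
iteration 3: select D,HQZ (d=45/4, Q=-177/4); attach at lengths (121/24, 149/24); label the merged cluster DHQZ
  updated: d(DHQZ,R)=-11/8, d(DHQZ,S)=33/8, d(DHQZ,V)=65/8
iteration 4: select DHQZ,R (d=-11/8, Q=-65/4); attach at lengths (11/8, -11/4); label the merged cluster DHQRZ
  updated: d(DHQRZ,S)=13/4, d(DHQRZ,V)=25/4
iteration 5: select DHQRZ,S (d=13/4, Q=-33/2); attach at lengths (5/4, 2); label the merged cluster DHQRSZ
  updated: d(DHQRSZ,V)=5
iteration 6: select DHQRSZ,V (d=5); attach at lengths (5/2, 5/2); label the merged cluster DHQRSVZ
final tree: ((((D:121/24,(H:-19/16,(Q:9/5,Z:6/5):43/16):149/24):11/8,R:-11/4):5/4,S:2):5/2,V:5/2)
total length: 181/8

((((D:121/24,(H:-19/16,(Q:9/5,Z:6/5):43/16):149/24):11/8,R:-11/4):5/4,S:2):5/2,V:5/2)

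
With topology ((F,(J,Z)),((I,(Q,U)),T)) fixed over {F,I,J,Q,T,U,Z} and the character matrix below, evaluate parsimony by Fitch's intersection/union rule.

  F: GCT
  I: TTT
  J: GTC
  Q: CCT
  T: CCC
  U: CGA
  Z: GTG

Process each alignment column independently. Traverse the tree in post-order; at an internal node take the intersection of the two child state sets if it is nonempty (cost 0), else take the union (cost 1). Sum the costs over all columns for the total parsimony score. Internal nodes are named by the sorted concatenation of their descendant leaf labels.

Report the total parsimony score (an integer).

site 0, node JZ: J={G} ∩ Z={G} → {G} (+0)
site 0, node FJZ: F={G} ∩ JZ={G} → {G} (+0)
site 0, node QU: Q={C} ∩ U={C} → {C} (+0)
site 0, node IQU: I={T} ∪ QU={C} → {C,T} (+1)
site 0, node IQTU: IQU={C,T} ∩ T={C} → {C} (+0)
site 0, node FIJQTUZ: FJZ={G} ∪ IQTU={C} → {C,G} (+1)
site 1, node JZ: J={T} ∩ Z={T} → {T} (+0)
site 1, node FJZ: F={C} ∪ JZ={T} → {C,T} (+1)
site 1, node QU: Q={C} ∪ U={G} → {C,G} (+1)
site 1, node IQU: I={T} ∪ QU={C,G} → {C,G,T} (+1)
site 1, node IQTU: IQU={C,G,T} ∩ T={C} → {C} (+0)
site 1, node FIJQTUZ: FJZ={C,T} ∩ IQTU={C} → {C} (+0)
site 2, node JZ: J={C} ∪ Z={G} → {C,G} (+1)
site 2, node FJZ: F={T} ∪ JZ={C,G} → {C,G,T} (+1)
site 2, node QU: Q={T} ∪ U={A} → {A,T} (+1)
site 2, node IQU: I={T} ∩ QU={A,T} → {T} (+0)
site 2, node IQTU: IQU={T} ∪ T={C} → {C,T} (+1)
site 2, node FIJQTUZ: FJZ={C,G,T} ∩ IQTU={C,T} → {C,T} (+0)
per-site changes: [2, 3, 4]; total = 9

9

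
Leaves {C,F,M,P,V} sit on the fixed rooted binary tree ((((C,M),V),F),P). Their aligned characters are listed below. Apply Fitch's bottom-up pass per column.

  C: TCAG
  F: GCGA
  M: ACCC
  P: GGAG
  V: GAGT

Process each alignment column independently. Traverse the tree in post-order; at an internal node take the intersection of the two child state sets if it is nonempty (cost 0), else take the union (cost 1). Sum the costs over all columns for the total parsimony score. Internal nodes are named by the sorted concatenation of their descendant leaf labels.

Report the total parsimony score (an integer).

site 0, node CM: C={T} ∪ M={A} → {A,T} (+1)
site 0, node CMV: CM={A,T} ∪ V={G} → {A,G,T} (+1)
site 0, node CFMV: CMV={A,G,T} ∩ F={G} → {G} (+0)
site 0, node CFMPV: CFMV={G} ∩ P={G} → {G} (+0)
site 1, node CM: C={C} ∩ M={C} → {C} (+0)
site 1, node CMV: CM={C} ∪ V={A} → {A,C} (+1)
site 1, node CFMV: CMV={A,C} ∩ F={C} → {C} (+0)
site 1, node CFMPV: CFMV={C} ∪ P={G} → {C,G} (+1)
site 2, node CM: C={A} ∪ M={C} → {A,C} (+1)
site 2, node CMV: CM={A,C} ∪ V={G} → {A,C,G} (+1)
site 2, node CFMV: CMV={A,C,G} ∩ F={G} → {G} (+0)
site 2, node CFMPV: CFMV={G} ∪ P={A} → {A,G} (+1)
site 3, node CM: C={G} ∪ M={C} → {C,G} (+1)
site 3, node CMV: CM={C,G} ∪ V={T} → {C,G,T} (+1)
site 3, node CFMV: CMV={C,G,T} ∪ F={A} → {A,C,G,T} (+1)
site 3, node CFMPV: CFMV={A,C,G,T} ∩ P={G} → {G} (+0)
per-site changes: [2, 2, 3, 3]; total = 10

10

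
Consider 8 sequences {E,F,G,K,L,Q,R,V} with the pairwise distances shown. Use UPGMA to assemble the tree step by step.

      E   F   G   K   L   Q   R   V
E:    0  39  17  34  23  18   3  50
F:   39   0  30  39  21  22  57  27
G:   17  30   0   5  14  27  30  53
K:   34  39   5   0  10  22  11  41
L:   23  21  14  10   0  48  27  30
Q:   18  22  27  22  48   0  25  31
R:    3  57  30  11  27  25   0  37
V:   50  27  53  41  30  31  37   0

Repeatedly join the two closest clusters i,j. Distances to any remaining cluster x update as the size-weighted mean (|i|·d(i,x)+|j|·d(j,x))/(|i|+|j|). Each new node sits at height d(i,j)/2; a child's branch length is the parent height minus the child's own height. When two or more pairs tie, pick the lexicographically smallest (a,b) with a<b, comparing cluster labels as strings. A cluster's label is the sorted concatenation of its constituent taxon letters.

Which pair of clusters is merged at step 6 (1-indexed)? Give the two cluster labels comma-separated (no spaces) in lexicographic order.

step 1: merge (E,R) at d=3; branch lengths E→3/2, R→3/2; new cluster ER
  updated: d(ER,F)=48, d(ER,G)=47/2, d(ER,K)=45/2, d(ER,L)=25, d(ER,Q)=43/2, d(ER,V)=87/2
step 2: merge (G,K) at d=5; branch lengths G→5/2, K→5/2; new cluster GK
  updated: d(ER,GK)=23, d(F,GK)=69/2, d(GK,L)=12, d(GK,Q)=49/2, d(GK,V)=47
step 3: merge (GK,L) at d=12; branch lengths GK→7/2, L→6; new cluster GKL
  updated: d(ER,GKL)=71/3, d(F,GKL)=30, d(GKL,Q)=97/3, d(GKL,V)=124/3
step 4: merge (ER,Q) at d=43/2; branch lengths ER→37/4, Q→43/4; new cluster EQR
  updated: d(EQR,F)=118/3, d(EQR,GKL)=239/9, d(EQR,V)=118/3
step 5: merge (EQR,GKL) at d=239/9; branch lengths EQR→91/36, GKL→131/18; new cluster EGKLQR
  updated: d(EGKLQR,F)=104/3, d(EGKLQR,V)=121/3
step 6: merge (F,V) at d=27; branch lengths F→27/2, V→27/2; new cluster FV
  updated: d(EGKLQR,FV)=75/2
step 7: merge (EGKLQR,FV) at d=75/2; branch lengths EGKLQR→197/36, FV→21/4; new cluster EFGKLQRV
final tree: ((((E:3/2,R:3/2):37/4,Q:43/4):91/36,((G:5/2,K:5/2):7/2,L:6):131/18):197/36,(F:27/2,V:27/2):21/4)
total length: 3061/36

F,V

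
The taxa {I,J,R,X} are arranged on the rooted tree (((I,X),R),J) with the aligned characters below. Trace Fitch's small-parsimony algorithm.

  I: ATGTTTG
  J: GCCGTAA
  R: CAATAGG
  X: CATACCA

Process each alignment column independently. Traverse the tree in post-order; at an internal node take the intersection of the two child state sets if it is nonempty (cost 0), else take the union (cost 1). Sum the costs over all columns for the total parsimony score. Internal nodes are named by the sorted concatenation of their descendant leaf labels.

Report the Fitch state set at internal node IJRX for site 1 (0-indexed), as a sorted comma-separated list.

IX@0: {A} ∪ {C} = {A,C} (union, +1)
IRX@0: {A,C} ∩ {C} = {C} (intersection, +0)
IJRX@0: {C} ∪ {G} = {C,G} (union, +1)
IX@1: {T} ∪ {A} = {A,T} (union, +1)
IRX@1: {A,T} ∩ {A} = {A} (intersection, +0)
IJRX@1: {A} ∪ {C} = {A,C} (union, +1)
IX@2: {G} ∪ {T} = {G,T} (union, +1)
IRX@2: {G,T} ∪ {A} = {A,G,T} (union, +1)
IJRX@2: {A,G,T} ∪ {C} = {A,C,G,T} (union, +1)
IX@3: {T} ∪ {A} = {A,T} (union, +1)
IRX@3: {A,T} ∩ {T} = {T} (intersection, +0)
IJRX@3: {T} ∪ {G} = {G,T} (union, +1)
IX@4: {T} ∪ {C} = {C,T} (union, +1)
IRX@4: {C,T} ∪ {A} = {A,C,T} (union, +1)
IJRX@4: {A,C,T} ∩ {T} = {T} (intersection, +0)
IX@5: {T} ∪ {C} = {C,T} (union, +1)
IRX@5: {C,T} ∪ {G} = {C,G,T} (union, +1)
IJRX@5: {C,G,T} ∪ {A} = {A,C,G,T} (union, +1)
IX@6: {G} ∪ {A} = {A,G} (union, +1)
IRX@6: {A,G} ∩ {G} = {G} (intersection, +0)
IJRX@6: {G} ∪ {A} = {A,G} (union, +1)
per-site changes: [2, 2, 3, 2, 2, 3, 2]; total = 16

A,C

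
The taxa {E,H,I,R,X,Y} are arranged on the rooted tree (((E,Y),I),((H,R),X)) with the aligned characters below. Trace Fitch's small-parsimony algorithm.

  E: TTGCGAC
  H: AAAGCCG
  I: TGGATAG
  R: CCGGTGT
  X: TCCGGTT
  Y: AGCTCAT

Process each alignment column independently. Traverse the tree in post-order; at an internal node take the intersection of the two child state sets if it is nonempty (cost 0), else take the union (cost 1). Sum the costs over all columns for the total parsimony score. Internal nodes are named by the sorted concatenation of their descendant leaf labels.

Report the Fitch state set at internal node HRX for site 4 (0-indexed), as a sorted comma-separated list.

C,G,T

site 0, node EY: E={T} ∪ Y={A} → {A,T} (+1)
site 0, node EIY: EY={A,T} ∩ I={T} → {T} (+0)
site 0, node HR: H={A} ∪ R={C} → {A,C} (+1)
site 0, node HRX: HR={A,C} ∪ X={T} → {A,C,T} (+1)
site 0, node EHIRXY: EIY={T} ∩ HRX={A,C,T} → {T} (+0)
site 1, node EY: E={T} ∪ Y={G} → {G,T} (+1)
site 1, node EIY: EY={G,T} ∩ I={G} → {G} (+0)
site 1, node HR: H={A} ∪ R={C} → {A,C} (+1)
site 1, node HRX: HR={A,C} ∩ X={C} → {C} (+0)
site 1, node EHIRXY: EIY={G} ∪ HRX={C} → {C,G} (+1)
site 2, node EY: E={G} ∪ Y={C} → {C,G} (+1)
site 2, node EIY: EY={C,G} ∩ I={G} → {G} (+0)
site 2, node HR: H={A} ∪ R={G} → {A,G} (+1)
site 2, node HRX: HR={A,G} ∪ X={C} → {A,C,G} (+1)
site 2, node EHIRXY: EIY={G} ∩ HRX={A,C,G} → {G} (+0)
site 3, node EY: E={C} ∪ Y={T} → {C,T} (+1)
site 3, node EIY: EY={C,T} ∪ I={A} → {A,C,T} (+1)
site 3, node HR: H={G} ∩ R={G} → {G} (+0)
site 3, node HRX: HR={G} ∩ X={G} → {G} (+0)
site 3, node EHIRXY: EIY={A,C,T} ∪ HRX={G} → {A,C,G,T} (+1)
site 4, node EY: E={G} ∪ Y={C} → {C,G} (+1)
site 4, node EIY: EY={C,G} ∪ I={T} → {C,G,T} (+1)
site 4, node HR: H={C} ∪ R={T} → {C,T} (+1)
site 4, node HRX: HR={C,T} ∪ X={G} → {C,G,T} (+1)
site 4, node EHIRXY: EIY={C,G,T} ∩ HRX={C,G,T} → {C,G,T} (+0)
site 5, node EY: E={A} ∩ Y={A} → {A} (+0)
site 5, node EIY: EY={A} ∩ I={A} → {A} (+0)
site 5, node HR: H={C} ∪ R={G} → {C,G} (+1)
site 5, node HRX: HR={C,G} ∪ X={T} → {C,G,T} (+1)
site 5, node EHIRXY: EIY={A} ∪ HRX={C,G,T} → {A,C,G,T} (+1)
site 6, node EY: E={C} ∪ Y={T} → {C,T} (+1)
site 6, node EIY: EY={C,T} ∪ I={G} → {C,G,T} (+1)
site 6, node HR: H={G} ∪ R={T} → {G,T} (+1)
site 6, node HRX: HR={G,T} ∩ X={T} → {T} (+0)
site 6, node EHIRXY: EIY={C,G,T} ∩ HRX={T} → {T} (+0)
per-site changes: [3, 3, 3, 3, 4, 3, 3]; total = 22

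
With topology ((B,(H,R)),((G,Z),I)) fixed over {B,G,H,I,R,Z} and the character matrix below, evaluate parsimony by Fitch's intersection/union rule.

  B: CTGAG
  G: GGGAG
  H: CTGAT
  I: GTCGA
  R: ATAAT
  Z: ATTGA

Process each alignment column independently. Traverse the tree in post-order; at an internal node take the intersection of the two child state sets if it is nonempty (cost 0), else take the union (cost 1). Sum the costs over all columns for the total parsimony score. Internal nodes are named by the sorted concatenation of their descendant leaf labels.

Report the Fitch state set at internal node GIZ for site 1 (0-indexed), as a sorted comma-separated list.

HR@0: {C} ∪ {A} = {A,C} (union, +1)
BHR@0: {C} ∩ {A,C} = {C} (intersection, +0)
GZ@0: {G} ∪ {A} = {A,G} (union, +1)
GIZ@0: {A,G} ∩ {G} = {G} (intersection, +0)
BGHIRZ@0: {C} ∪ {G} = {C,G} (union, +1)
HR@1: {T} ∩ {T} = {T} (intersection, +0)
BHR@1: {T} ∩ {T} = {T} (intersection, +0)
GZ@1: {G} ∪ {T} = {G,T} (union, +1)
GIZ@1: {G,T} ∩ {T} = {T} (intersection, +0)
BGHIRZ@1: {T} ∩ {T} = {T} (intersection, +0)
HR@2: {G} ∪ {A} = {A,G} (union, +1)
BHR@2: {G} ∩ {A,G} = {G} (intersection, +0)
GZ@2: {G} ∪ {T} = {G,T} (union, +1)
GIZ@2: {G,T} ∪ {C} = {C,G,T} (union, +1)
BGHIRZ@2: {G} ∩ {C,G,T} = {G} (intersection, +0)
HR@3: {A} ∩ {A} = {A} (intersection, +0)
BHR@3: {A} ∩ {A} = {A} (intersection, +0)
GZ@3: {A} ∪ {G} = {A,G} (union, +1)
GIZ@3: {A,G} ∩ {G} = {G} (intersection, +0)
BGHIRZ@3: {A} ∪ {G} = {A,G} (union, +1)
HR@4: {T} ∩ {T} = {T} (intersection, +0)
BHR@4: {G} ∪ {T} = {G,T} (union, +1)
GZ@4: {G} ∪ {A} = {A,G} (union, +1)
GIZ@4: {A,G} ∩ {A} = {A} (intersection, +0)
BGHIRZ@4: {G,T} ∪ {A} = {A,G,T} (union, +1)
per-site changes: [3, 1, 3, 2, 3]; total = 12

T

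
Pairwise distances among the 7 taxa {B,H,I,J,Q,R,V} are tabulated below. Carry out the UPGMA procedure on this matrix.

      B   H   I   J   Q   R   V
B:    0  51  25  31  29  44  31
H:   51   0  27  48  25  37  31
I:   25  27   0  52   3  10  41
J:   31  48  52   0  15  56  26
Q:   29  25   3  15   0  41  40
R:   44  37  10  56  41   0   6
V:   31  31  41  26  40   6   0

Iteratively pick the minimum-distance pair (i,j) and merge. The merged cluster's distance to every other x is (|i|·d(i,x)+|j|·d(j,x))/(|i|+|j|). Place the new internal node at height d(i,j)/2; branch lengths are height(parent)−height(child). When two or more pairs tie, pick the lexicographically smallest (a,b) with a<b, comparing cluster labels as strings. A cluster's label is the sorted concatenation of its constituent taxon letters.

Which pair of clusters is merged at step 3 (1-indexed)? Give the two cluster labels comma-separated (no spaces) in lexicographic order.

H,IQ

iteration 1: select I,Q (d=3); attach at lengths (3/2, 3/2); label the merged cluster IQ
  updated: d(B,IQ)=27, d(H,IQ)=26, d(IQ,J)=67/2, d(IQ,R)=51/2, d(IQ,V)=81/2
iteration 2: select R,V (d=6); attach at lengths (3, 3); label the merged cluster RV
  updated: d(B,RV)=75/2, d(H,RV)=34, d(IQ,RV)=33, d(J,RV)=41
iteration 3: select H,IQ (d=26); attach at lengths (13, 23/2); label the merged cluster HIQ
  updated: d(B,HIQ)=35, d(HIQ,J)=115/3, d(HIQ,RV)=100/3
iteration 4: select B,J (d=31); attach at lengths (31/2, 31/2); label the merged cluster BJ
  updated: d(BJ,HIQ)=110/3, d(BJ,RV)=157/4
iteration 5: select HIQ,RV (d=100/3); attach at lengths (11/3, 41/3); label the merged cluster HIQRV
  updated: d(BJ,HIQRV)=377/10
iteration 6: select BJ,HIQRV (d=377/10); attach at lengths (67/20, 131/60); label the merged cluster BHIJQRV
final tree: ((B:31/2,J:31/2):67/20,((H:13,(I:3/2,Q:3/2):23/2):11/3,(R:3,V:3):41/3):131/60)
total length: 2621/30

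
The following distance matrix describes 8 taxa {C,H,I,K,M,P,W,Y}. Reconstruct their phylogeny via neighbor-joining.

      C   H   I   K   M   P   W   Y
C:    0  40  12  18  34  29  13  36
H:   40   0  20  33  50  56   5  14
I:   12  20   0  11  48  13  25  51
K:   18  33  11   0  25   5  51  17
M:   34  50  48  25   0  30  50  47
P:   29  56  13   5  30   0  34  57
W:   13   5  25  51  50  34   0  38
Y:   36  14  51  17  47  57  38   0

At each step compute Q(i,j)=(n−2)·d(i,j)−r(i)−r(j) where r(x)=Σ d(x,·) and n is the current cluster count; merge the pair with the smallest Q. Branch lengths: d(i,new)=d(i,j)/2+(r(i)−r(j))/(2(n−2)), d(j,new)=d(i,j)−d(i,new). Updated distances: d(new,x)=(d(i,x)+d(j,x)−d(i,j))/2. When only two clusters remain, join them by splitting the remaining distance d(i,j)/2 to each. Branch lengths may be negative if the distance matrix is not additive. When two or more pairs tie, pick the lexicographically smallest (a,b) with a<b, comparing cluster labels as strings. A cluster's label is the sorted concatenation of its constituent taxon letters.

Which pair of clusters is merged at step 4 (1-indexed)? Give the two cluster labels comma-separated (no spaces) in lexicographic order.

CI,HWY

step 1: merge (H,W) at d=5, Q=-404; branch lengths H→8/3, W→7/3; new cluster HW
  updated: d(C,HW)=24, d(HW,I)=20, d(HW,K)=79/2, d(HW,M)=95/2, d(HW,P)=85/2, d(HW,Y)=47/2
step 2: merge (HW,Y) at d=47/2, Q=-311; branch lengths HW→83/10, Y→76/5; new cluster HWY
  updated: d(C,HWY)=73/4, d(HWY,I)=95/4, d(HWY,K)=33/2, d(HWY,M)=71/2, d(HWY,P)=38
step 3: merge (C,I) at d=12, Q=-171; branch lengths C→103/16, I→89/16; new cluster CI
  updated: d(CI,HWY)=15, d(CI,K)=17/2, d(CI,M)=35, d(CI,P)=15
step 4: merge (CI,HWY) at d=15, Q=-267/2; branch lengths CI→9/4, HWY→51/4; new cluster CHIWY
  updated: d(CHIWY,K)=5, d(CHIWY,M)=111/4, d(CHIWY,P)=19
step 5: merge (CHIWY,M) at d=111/4, Q=-79; branch lengths CHIWY→49/8, M→173/8; new cluster CHIMWY
  updated: d(CHIMWY,K)=9/8, d(CHIMWY,P)=85/8
step 6: merge (CHIMWY,K) at d=9/8, Q=-67/4; branch lengths CHIMWY→27/8, K→-9/4; new cluster CHIKMWY
  updated: d(CHIKMWY,P)=29/4
step 7: merge (CHIKMWY,P) at d=29/4; branch lengths CHIKMWY→29/8, P→29/8; new cluster CHIKMPWY
final tree: (((((C:103/16,I:89/16):9/4,((H:8/3,W:7/3):83/10,Y:76/5):51/4):49/8,M:173/8):27/8,K:-9/4):29/8,P:29/8)
total length: 733/8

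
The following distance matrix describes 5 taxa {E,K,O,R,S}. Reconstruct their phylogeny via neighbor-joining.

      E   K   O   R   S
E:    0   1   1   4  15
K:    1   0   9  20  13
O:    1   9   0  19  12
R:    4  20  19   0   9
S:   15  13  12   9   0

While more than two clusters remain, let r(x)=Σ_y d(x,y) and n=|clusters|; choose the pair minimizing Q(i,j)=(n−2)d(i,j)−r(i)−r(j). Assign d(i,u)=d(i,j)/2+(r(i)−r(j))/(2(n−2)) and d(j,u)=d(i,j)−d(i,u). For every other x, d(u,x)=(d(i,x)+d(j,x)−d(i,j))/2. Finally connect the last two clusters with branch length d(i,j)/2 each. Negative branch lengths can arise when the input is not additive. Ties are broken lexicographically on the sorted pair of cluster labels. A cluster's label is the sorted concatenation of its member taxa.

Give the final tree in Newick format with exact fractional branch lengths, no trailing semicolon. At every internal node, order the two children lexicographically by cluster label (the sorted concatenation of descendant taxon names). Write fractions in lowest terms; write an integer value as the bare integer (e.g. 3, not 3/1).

step 1: merge (R,S) at d=9, Q=-74; branch lengths R→5, S→4; new cluster RS
  updated: d(E,RS)=5, d(K,RS)=12, d(O,RS)=11
step 2: merge (E,K) at d=1, Q=-27; branch lengths E→-13/4, K→17/4; new cluster EK
  updated: d(EK,O)=9/2, d(EK,RS)=8
step 3: merge (EK,O) at d=9/2, Q=-47/2; branch lengths EK→3/4, O→15/4; new cluster EKO
  updated: d(EKO,RS)=29/4
step 4: merge (EKO,RS) at d=29/4; branch lengths EKO→29/8, RS→29/8; new cluster EKORS
final tree: (((E:-13/4,K:17/4):3/4,O:15/4):29/8,(R:5,S:4):29/8)
total length: 87/4

(((E:-13/4,K:17/4):3/4,O:15/4):29/8,(R:5,S:4):29/8)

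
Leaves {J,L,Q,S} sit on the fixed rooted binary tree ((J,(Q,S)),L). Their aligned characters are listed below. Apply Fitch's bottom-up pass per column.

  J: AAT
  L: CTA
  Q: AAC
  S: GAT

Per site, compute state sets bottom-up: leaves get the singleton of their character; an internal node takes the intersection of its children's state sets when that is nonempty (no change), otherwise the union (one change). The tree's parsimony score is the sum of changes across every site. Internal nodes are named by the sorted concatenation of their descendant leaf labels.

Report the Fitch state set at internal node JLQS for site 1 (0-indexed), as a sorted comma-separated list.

QS@0: {A} ∪ {G} = {A,G} (union, +1)
JQS@0: {A} ∩ {A,G} = {A} (intersection, +0)
JLQS@0: {A} ∪ {C} = {A,C} (union, +1)
QS@1: {A} ∩ {A} = {A} (intersection, +0)
JQS@1: {A} ∩ {A} = {A} (intersection, +0)
JLQS@1: {A} ∪ {T} = {A,T} (union, +1)
QS@2: {C} ∪ {T} = {C,T} (union, +1)
JQS@2: {T} ∩ {C,T} = {T} (intersection, +0)
JLQS@2: {T} ∪ {A} = {A,T} (union, +1)
per-site changes: [2, 1, 2]; total = 5

A,T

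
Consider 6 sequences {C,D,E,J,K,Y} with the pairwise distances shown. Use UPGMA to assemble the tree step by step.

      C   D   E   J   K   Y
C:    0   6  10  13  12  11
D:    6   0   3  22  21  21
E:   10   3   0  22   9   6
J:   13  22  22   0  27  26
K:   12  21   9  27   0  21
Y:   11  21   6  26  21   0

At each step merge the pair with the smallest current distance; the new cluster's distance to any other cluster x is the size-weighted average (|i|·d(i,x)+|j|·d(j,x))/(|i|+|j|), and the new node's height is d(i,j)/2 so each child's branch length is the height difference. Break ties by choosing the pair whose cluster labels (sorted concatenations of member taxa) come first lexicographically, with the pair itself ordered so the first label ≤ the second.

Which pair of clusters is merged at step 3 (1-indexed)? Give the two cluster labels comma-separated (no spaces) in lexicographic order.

CDE,Y

1. join D+E (d=3) ⇒ DE; edges |D|=3/2, |E|=3/2
  updated: d(C,DE)=8, d(DE,J)=22, d(DE,K)=15, d(DE,Y)=27/2
2. join C+DE (d=8) ⇒ CDE; edges |C|=4, |DE|=5/2
  updated: d(CDE,J)=19, d(CDE,K)=14, d(CDE,Y)=38/3
3. join CDE+Y (d=38/3) ⇒ CDEY; edges |CDE|=7/3, |Y|=19/3
  updated: d(CDEY,J)=83/4, d(CDEY,K)=63/4
4. join CDEY+K (d=63/4) ⇒ CDEKY; edges |CDEY|=37/24, |K|=63/8
  updated: d(CDEKY,J)=22
5. join CDEKY+J (d=22) ⇒ CDEJKY; edges |CDEKY|=25/8, |J|=11
final tree: ((((C:4,(D:3/2,E:3/2):5/2):7/3,Y:19/3):37/24,K:63/8):25/8,J:11)
total length: 1001/24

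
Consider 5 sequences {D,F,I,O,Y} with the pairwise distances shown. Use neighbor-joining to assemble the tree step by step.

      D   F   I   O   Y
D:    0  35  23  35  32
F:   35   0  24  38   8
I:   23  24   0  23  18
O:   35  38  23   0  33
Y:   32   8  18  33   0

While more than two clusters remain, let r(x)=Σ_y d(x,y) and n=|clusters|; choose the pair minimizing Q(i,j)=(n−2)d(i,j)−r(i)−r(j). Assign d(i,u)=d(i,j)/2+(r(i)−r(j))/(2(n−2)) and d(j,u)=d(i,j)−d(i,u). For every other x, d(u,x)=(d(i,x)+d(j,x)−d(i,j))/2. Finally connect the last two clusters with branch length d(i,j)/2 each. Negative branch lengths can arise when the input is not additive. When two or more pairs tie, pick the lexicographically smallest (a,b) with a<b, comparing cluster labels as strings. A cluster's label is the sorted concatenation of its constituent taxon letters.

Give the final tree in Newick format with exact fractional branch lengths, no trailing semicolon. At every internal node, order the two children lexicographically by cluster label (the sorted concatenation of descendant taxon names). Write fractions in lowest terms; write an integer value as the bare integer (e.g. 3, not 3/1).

(((D:17,O:18):3/4,(F:19/3,Y:5/3):49/4):19/8,I:19/8)

step 1: merge (F,Y) at d=8, Q=-172; branch lengths F→19/3, Y→5/3; new cluster FY
  updated: d(D,FY)=59/2, d(FY,I)=17, d(FY,O)=63/2
step 2: merge (D,O) at d=35, Q=-107; branch lengths D→17, O→18; new cluster DO
  updated: d(DO,FY)=13, d(DO,I)=11/2
step 3: merge (DO,FY) at d=13, Q=-71/2; branch lengths DO→3/4, FY→49/4; new cluster DFOY
  updated: d(DFOY,I)=19/4
step 4: merge (DFOY,I) at d=19/4; branch lengths DFOY→19/8, I→19/8; new cluster DFIOY
final tree: (((D:17,O:18):3/4,(F:19/3,Y:5/3):49/4):19/8,I:19/8)
total length: 243/4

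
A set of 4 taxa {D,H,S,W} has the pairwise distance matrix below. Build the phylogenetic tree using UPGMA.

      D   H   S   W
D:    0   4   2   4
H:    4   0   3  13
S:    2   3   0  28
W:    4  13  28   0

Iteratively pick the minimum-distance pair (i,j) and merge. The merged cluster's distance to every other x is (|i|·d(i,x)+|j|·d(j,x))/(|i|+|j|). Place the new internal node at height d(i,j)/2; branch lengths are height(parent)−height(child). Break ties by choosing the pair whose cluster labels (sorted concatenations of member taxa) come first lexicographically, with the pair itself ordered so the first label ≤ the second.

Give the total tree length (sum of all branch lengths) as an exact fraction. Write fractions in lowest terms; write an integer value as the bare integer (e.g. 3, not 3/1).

iteration 1: select D,S (d=2); attach at lengths (1, 1); label the merged cluster DS
  updated: d(DS,H)=7/2, d(DS,W)=16
iteration 2: select DS,H (d=7/2); attach at lengths (3/4, 7/4); label the merged cluster DHS
  updated: d(DHS,W)=15
iteration 3: select DHS,W (d=15); attach at lengths (23/4, 15/2); label the merged cluster DHSW
final tree: (((D:1,S:1):3/4,H:7/4):23/4,W:15/2)
total length: 71/4

71/4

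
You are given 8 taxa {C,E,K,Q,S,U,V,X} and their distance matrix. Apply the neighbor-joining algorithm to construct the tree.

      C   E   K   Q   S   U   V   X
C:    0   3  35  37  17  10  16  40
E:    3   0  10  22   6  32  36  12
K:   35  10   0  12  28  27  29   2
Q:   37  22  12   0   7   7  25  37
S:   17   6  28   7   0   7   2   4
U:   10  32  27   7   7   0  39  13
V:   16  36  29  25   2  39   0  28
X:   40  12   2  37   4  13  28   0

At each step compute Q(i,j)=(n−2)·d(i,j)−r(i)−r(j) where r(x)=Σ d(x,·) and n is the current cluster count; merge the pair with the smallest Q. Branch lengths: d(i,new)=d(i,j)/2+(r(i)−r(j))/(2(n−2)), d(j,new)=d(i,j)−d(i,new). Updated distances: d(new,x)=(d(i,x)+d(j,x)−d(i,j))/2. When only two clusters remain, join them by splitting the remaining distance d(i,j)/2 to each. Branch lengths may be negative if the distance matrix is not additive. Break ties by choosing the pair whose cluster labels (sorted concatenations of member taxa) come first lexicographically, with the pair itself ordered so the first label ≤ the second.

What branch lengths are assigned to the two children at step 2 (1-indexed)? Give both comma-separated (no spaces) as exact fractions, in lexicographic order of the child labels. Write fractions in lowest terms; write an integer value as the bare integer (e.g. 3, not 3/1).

iteration 1: select K,X (d=2, Q=-267); attach at lengths (19/12, 5/12); label the merged cluster KX
  updated: d(C,KX)=73/2, d(E,KX)=10, d(KX,Q)=47/2, d(KX,S)=15, d(KX,U)=19, d(KX,V)=55/2
iteration 2: select C,E (d=3, Q=-427/2); attach at lengths (51/20, 9/20); label the merged cluster CE
  updated: d(CE,KX)=87/4, d(CE,Q)=28, d(CE,S)=10, d(CE,U)=39/2, d(CE,V)=49/2
iteration 3: select Q,U (d=7, Q=-154); attach at lengths (27/8, 29/8); label the merged cluster QU
  updated: d(CE,QU)=81/4, d(KX,QU)=71/4, d(QU,S)=7/2, d(QU,V)=57/2
iteration 4: select S,V (d=2, Q=-107); attach at lengths (-23/3, 29/3); label the merged cluster SV
  updated: d(CE,SV)=65/4, d(KX,SV)=81/4, d(QU,SV)=15
iteration 5: select CE,SV (d=65/4, Q=-309/4); attach at lengths (157/16, 103/16); label the merged cluster CESV
  updated: d(CESV,KX)=103/8, d(CESV,QU)=19/2
iteration 6: select CESV,KX (d=103/8, Q=-321/8); attach at lengths (37/16, 169/16); label the merged cluster CEKSVX
  updated: d(CEKSVX,QU)=115/16
iteration 7: select CEKSVX,QU (d=115/16); attach at lengths (115/32, 115/32); label the merged cluster CEKQSUVX
final tree: ((((C:51/20,E:9/20):157/16,(S:-23/3,V:29/3):103/16):37/16,(K:19/12,X:5/12):169/16):115/32,(Q:27/8,U:29/8):115/32)
total length: 805/16

51/20,9/20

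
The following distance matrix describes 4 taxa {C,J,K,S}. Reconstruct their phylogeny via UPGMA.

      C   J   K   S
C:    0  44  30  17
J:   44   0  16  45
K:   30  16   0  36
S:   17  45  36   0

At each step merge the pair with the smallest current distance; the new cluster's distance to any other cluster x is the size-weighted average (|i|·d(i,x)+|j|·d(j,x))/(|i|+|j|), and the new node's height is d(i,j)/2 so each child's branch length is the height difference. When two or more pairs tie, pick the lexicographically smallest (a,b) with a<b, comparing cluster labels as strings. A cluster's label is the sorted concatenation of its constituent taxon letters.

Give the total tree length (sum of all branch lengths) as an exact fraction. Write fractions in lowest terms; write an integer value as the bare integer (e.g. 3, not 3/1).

221/4

step 1: merge (J,K) at d=16; branch lengths J→8, K→8; new cluster JK
  updated: d(C,JK)=37, d(JK,S)=81/2
step 2: merge (C,S) at d=17; branch lengths C→17/2, S→17/2; new cluster CS
  updated: d(CS,JK)=155/4
step 3: merge (CS,JK) at d=155/4; branch lengths CS→87/8, JK→91/8; new cluster CJKS
final tree: ((C:17/2,S:17/2):87/8,(J:8,K:8):91/8)
total length: 221/4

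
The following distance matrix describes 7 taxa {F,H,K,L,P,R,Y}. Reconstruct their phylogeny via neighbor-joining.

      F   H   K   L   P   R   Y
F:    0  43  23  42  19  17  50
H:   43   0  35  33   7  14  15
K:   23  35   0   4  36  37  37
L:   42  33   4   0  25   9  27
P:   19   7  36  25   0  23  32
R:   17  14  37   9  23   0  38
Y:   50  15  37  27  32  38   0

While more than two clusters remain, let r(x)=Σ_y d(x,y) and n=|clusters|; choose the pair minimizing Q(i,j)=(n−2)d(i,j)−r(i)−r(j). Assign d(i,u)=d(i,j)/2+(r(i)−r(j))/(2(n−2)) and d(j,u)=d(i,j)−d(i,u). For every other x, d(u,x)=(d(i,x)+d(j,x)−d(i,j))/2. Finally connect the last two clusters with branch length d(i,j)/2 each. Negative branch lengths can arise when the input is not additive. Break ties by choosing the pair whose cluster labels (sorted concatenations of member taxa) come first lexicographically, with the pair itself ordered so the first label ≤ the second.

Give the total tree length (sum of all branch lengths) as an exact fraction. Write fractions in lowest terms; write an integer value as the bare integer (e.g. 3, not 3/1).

1. join K+L (d=4, Q=-292) ⇒ KL; edges |K|=26/5, |L|=-6/5
  updated: d(F,KL)=61/2, d(H,KL)=32, d(KL,P)=57/2, d(KL,R)=21, d(KL,Y)=30
2. join H+Y (d=15, Q=-216) ⇒ HY; edges |H|=3/4, |Y|=57/4
  updated: d(F,HY)=39, d(HY,KL)=47/2, d(HY,P)=12, d(HY,R)=37/2
3. join HY+P (d=12, Q=-279/2) ⇒ HPY; edges |HY|=31/4, |P|=17/4
  updated: d(F,HPY)=23, d(HPY,KL)=20, d(HPY,R)=59/4
4. join F+R (d=17, Q=-357/4) ⇒ FR; edges |F|=207/16, |R|=65/16
  updated: d(FR,HPY)=83/8, d(FR,KL)=69/4
5. join FR+HPY (d=83/8, Q=-381/8) ⇒ FHPRY; edges |FR|=61/16, |HPY|=105/16
  updated: d(FHPRY,KL)=215/16
6. join FHPRY+KL (d=215/16) ⇒ FHKLPRY; edges |FHPRY|=215/32, |KL|=215/32
final tree: (((F:207/16,R:65/16):61/16,((H:3/4,Y:57/4):31/4,P:17/4):105/16):215/32,(K:26/5,L:-6/5):215/32)
total length: 1149/16

1149/16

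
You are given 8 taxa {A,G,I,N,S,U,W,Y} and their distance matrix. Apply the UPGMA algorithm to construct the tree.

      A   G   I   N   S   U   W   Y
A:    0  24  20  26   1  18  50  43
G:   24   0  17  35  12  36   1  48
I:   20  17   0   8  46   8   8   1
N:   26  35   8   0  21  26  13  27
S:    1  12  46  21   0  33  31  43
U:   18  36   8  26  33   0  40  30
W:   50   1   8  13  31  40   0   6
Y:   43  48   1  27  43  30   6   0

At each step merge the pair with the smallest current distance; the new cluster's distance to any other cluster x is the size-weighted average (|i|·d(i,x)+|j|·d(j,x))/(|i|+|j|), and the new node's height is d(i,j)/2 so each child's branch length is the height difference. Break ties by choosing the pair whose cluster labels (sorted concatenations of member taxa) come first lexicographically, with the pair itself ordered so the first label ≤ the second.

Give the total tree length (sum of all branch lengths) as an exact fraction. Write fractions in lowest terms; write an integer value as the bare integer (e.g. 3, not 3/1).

3839/60

iteration 1: select A,S (d=1); attach at lengths (1/2, 1/2); label the merged cluster AS
  updated: d(AS,G)=18, d(AS,I)=33, d(AS,N)=47/2, d(AS,U)=51/2, d(AS,W)=81/2, d(AS,Y)=43
iteration 2: select G,W (d=1); attach at lengths (1/2, 1/2); label the merged cluster GW
  updated: d(AS,GW)=117/4, d(GW,I)=25/2, d(GW,N)=24, d(GW,U)=38, d(GW,Y)=27
iteration 3: select I,Y (d=1); attach at lengths (1/2, 1/2); label the merged cluster IY
  updated: d(AS,IY)=38, d(GW,IY)=79/4, d(IY,N)=35/2, d(IY,U)=19
iteration 4: select IY,N (d=35/2); attach at lengths (33/4, 35/4); label the merged cluster INY
  updated: d(AS,INY)=199/6, d(GW,INY)=127/6, d(INY,U)=64/3
iteration 5: select GW,INY (d=127/6); attach at lengths (121/12, 11/6); label the merged cluster GINWY
  updated: d(AS,GINWY)=158/5, d(GINWY,U)=28
iteration 6: select AS,U (d=51/2); attach at lengths (49/4, 51/4); label the merged cluster ASU
  updated: d(ASU,GINWY)=152/5
iteration 7: select ASU,GINWY (d=152/5); attach at lengths (49/20, 277/60); label the merged cluster AGINSUWY
final tree: (((A:1/2,S:1/2):49/4,U:51/4):49/20,((G:1/2,W:1/2):121/12,((I:1/2,Y:1/2):33/4,N:35/4):11/6):277/60)
total length: 3839/60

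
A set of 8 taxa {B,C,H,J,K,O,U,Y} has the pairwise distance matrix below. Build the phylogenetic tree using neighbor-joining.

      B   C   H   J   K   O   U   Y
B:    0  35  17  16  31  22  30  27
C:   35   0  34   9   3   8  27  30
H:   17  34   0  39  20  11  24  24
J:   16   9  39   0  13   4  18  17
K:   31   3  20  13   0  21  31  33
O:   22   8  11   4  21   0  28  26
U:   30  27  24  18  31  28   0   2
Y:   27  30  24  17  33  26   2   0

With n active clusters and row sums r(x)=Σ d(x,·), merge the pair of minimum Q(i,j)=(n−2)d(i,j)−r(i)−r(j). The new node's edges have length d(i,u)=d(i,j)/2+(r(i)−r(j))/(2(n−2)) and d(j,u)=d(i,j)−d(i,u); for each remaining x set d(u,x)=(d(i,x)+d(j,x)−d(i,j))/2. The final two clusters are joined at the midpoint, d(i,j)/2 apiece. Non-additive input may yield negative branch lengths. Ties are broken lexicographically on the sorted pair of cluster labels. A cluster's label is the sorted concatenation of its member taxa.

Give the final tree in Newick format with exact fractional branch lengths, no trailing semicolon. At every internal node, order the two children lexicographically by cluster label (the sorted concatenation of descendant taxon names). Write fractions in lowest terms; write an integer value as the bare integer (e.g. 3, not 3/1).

(((((B:133/16,H:139/16):9/2,(U:13/12,Y:11/12):49/4):201/32,O:75/32):45/32,(C:5/4,K:7/4):273/32):31/64,J:31/64)

step 1: merge (U,Y) at d=2, Q=-307; branch lengths U→13/12, Y→11/12; new cluster UY
  updated: d(B,UY)=55/2, d(C,UY)=55/2, d(H,UY)=23, d(J,UY)=33/2, d(K,UY)=31, d(O,UY)=26
step 2: merge (C,K) at d=3, Q=-441/2; branch lengths C→5/4, K→7/4; new cluster CK
  updated: d(B,CK)=63/2, d(CK,H)=51/2, d(CK,J)=19/2, d(CK,O)=13, d(CK,UY)=111/4
step 3: merge (B,H) at d=17, Q=-323/2; branch lengths B→133/16, H→139/16; new cluster BH
  updated: d(BH,CK)=20, d(BH,J)=19, d(BH,O)=8, d(BH,UY)=67/4
step 4: merge (BH,UY) at d=67/4, Q=-201/2; branch lengths BH→9/2, UY→49/4; new cluster BHUY
  updated: d(BHUY,CK)=31/2, d(BHUY,J)=75/8, d(BHUY,O)=69/8
step 5: merge (BHUY,O) at d=69/8, Q=-335/8; branch lengths BHUY→201/32, O→75/32; new cluster BHOUY
  updated: d(BHOUY,CK)=159/16, d(BHOUY,J)=19/8
step 6: merge (BHOUY,CK) at d=159/16, Q=-349/16; branch lengths BHOUY→45/32, CK→273/32; new cluster BCHKOUY
  updated: d(BCHKOUY,J)=31/32
step 7: merge (BCHKOUY,J) at d=31/32; branch lengths BCHKOUY→31/64, J→31/64; new cluster BCHJKOUY
final tree: (((((B:133/16,H:139/16):9/2,(U:13/12,Y:11/12):49/4):201/32,O:75/32):45/32,(C:5/4,K:7/4):273/32):31/64,J:31/64)
total length: 1865/32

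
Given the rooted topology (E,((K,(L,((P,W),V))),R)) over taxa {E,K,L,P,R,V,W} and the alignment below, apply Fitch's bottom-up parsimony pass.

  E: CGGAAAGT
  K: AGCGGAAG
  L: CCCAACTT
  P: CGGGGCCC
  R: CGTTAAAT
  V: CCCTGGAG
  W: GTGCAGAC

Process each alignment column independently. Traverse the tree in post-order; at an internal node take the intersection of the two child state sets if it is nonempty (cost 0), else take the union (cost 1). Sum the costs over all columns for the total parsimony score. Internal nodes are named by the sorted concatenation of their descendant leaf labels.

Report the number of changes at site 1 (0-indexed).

3

PW@0: {C} ∪ {G} = {C,G} (union, +1)
PVW@0: {C,G} ∩ {C} = {C} (intersection, +0)
LPVW@0: {C} ∩ {C} = {C} (intersection, +0)
KLPVW@0: {A} ∪ {C} = {A,C} (union, +1)
KLPRVW@0: {A,C} ∩ {C} = {C} (intersection, +0)
EKLPRVW@0: {C} ∩ {C} = {C} (intersection, +0)
PW@1: {G} ∪ {T} = {G,T} (union, +1)
PVW@1: {G,T} ∪ {C} = {C,G,T} (union, +1)
LPVW@1: {C} ∩ {C,G,T} = {C} (intersection, +0)
KLPVW@1: {G} ∪ {C} = {C,G} (union, +1)
KLPRVW@1: {C,G} ∩ {G} = {G} (intersection, +0)
EKLPRVW@1: {G} ∩ {G} = {G} (intersection, +0)
PW@2: {G} ∩ {G} = {G} (intersection, +0)
PVW@2: {G} ∪ {C} = {C,G} (union, +1)
LPVW@2: {C} ∩ {C,G} = {C} (intersection, +0)
KLPVW@2: {C} ∩ {C} = {C} (intersection, +0)
KLPRVW@2: {C} ∪ {T} = {C,T} (union, +1)
EKLPRVW@2: {G} ∪ {C,T} = {C,G,T} (union, +1)
PW@3: {G} ∪ {C} = {C,G} (union, +1)
PVW@3: {C,G} ∪ {T} = {C,G,T} (union, +1)
LPVW@3: {A} ∪ {C,G,T} = {A,C,G,T} (union, +1)
KLPVW@3: {G} ∩ {A,C,G,T} = {G} (intersection, +0)
KLPRVW@3: {G} ∪ {T} = {G,T} (union, +1)
EKLPRVW@3: {A} ∪ {G,T} = {A,G,T} (union, +1)
PW@4: {G} ∪ {A} = {A,G} (union, +1)
PVW@4: {A,G} ∩ {G} = {G} (intersection, +0)
LPVW@4: {A} ∪ {G} = {A,G} (union, +1)
KLPVW@4: {G} ∩ {A,G} = {G} (intersection, +0)
KLPRVW@4: {G} ∪ {A} = {A,G} (union, +1)
EKLPRVW@4: {A} ∩ {A,G} = {A} (intersection, +0)
PW@5: {C} ∪ {G} = {C,G} (union, +1)
PVW@5: {C,G} ∩ {G} = {G} (intersection, +0)
LPVW@5: {C} ∪ {G} = {C,G} (union, +1)
KLPVW@5: {A} ∪ {C,G} = {A,C,G} (union, +1)
KLPRVW@5: {A,C,G} ∩ {A} = {A} (intersection, +0)
EKLPRVW@5: {A} ∩ {A} = {A} (intersection, +0)
PW@6: {C} ∪ {A} = {A,C} (union, +1)
PVW@6: {A,C} ∩ {A} = {A} (intersection, +0)
LPVW@6: {T} ∪ {A} = {A,T} (union, +1)
KLPVW@6: {A} ∩ {A,T} = {A} (intersection, +0)
KLPRVW@6: {A} ∩ {A} = {A} (intersection, +0)
EKLPRVW@6: {G} ∪ {A} = {A,G} (union, +1)
PW@7: {C} ∩ {C} = {C} (intersection, +0)
PVW@7: {C} ∪ {G} = {C,G} (union, +1)
LPVW@7: {T} ∪ {C,G} = {C,G,T} (union, +1)
KLPVW@7: {G} ∩ {C,G,T} = {G} (intersection, +0)
KLPRVW@7: {G} ∪ {T} = {G,T} (union, +1)
EKLPRVW@7: {T} ∩ {G,T} = {T} (intersection, +0)
per-site changes: [2, 3, 3, 5, 3, 3, 3, 3]; total = 25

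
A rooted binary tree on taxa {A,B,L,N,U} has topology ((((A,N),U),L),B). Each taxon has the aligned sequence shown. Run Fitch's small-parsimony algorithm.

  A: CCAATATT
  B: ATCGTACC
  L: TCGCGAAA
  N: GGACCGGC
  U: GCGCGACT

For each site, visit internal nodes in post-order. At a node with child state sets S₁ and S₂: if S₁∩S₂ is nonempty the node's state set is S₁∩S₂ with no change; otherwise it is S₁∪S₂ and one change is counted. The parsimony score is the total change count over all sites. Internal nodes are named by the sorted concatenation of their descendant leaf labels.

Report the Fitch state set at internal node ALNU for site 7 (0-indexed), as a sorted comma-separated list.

A,T

AN@0: {C} ∪ {G} = {C,G} (union, +1)
ANU@0: {C,G} ∩ {G} = {G} (intersection, +0)
ALNU@0: {G} ∪ {T} = {G,T} (union, +1)
ABLNU@0: {G,T} ∪ {A} = {A,G,T} (union, +1)
AN@1: {C} ∪ {G} = {C,G} (union, +1)
ANU@1: {C,G} ∩ {C} = {C} (intersection, +0)
ALNU@1: {C} ∩ {C} = {C} (intersection, +0)
ABLNU@1: {C} ∪ {T} = {C,T} (union, +1)
AN@2: {A} ∩ {A} = {A} (intersection, +0)
ANU@2: {A} ∪ {G} = {A,G} (union, +1)
ALNU@2: {A,G} ∩ {G} = {G} (intersection, +0)
ABLNU@2: {G} ∪ {C} = {C,G} (union, +1)
AN@3: {A} ∪ {C} = {A,C} (union, +1)
ANU@3: {A,C} ∩ {C} = {C} (intersection, +0)
ALNU@3: {C} ∩ {C} = {C} (intersection, +0)
ABLNU@3: {C} ∪ {G} = {C,G} (union, +1)
AN@4: {T} ∪ {C} = {C,T} (union, +1)
ANU@4: {C,T} ∪ {G} = {C,G,T} (union, +1)
ALNU@4: {C,G,T} ∩ {G} = {G} (intersection, +0)
ABLNU@4: {G} ∪ {T} = {G,T} (union, +1)
AN@5: {A} ∪ {G} = {A,G} (union, +1)
ANU@5: {A,G} ∩ {A} = {A} (intersection, +0)
ALNU@5: {A} ∩ {A} = {A} (intersection, +0)
ABLNU@5: {A} ∩ {A} = {A} (intersection, +0)
AN@6: {T} ∪ {G} = {G,T} (union, +1)
ANU@6: {G,T} ∪ {C} = {C,G,T} (union, +1)
ALNU@6: {C,G,T} ∪ {A} = {A,C,G,T} (union, +1)
ABLNU@6: {A,C,G,T} ∩ {C} = {C} (intersection, +0)
AN@7: {T} ∪ {C} = {C,T} (union, +1)
ANU@7: {C,T} ∩ {T} = {T} (intersection, +0)
ALNU@7: {T} ∪ {A} = {A,T} (union, +1)
ABLNU@7: {A,T} ∪ {C} = {A,C,T} (union, +1)
per-site changes: [3, 2, 2, 2, 3, 1, 3, 3]; total = 19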